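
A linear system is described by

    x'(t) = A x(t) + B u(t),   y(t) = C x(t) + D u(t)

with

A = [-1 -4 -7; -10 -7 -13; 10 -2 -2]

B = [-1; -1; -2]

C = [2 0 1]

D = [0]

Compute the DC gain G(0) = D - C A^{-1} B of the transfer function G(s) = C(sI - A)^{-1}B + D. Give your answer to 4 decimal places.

G(0) = C(-A)^{-1}B + D = -C A^{-1} B + D.
det A = -18, so A^{-1} = (1/-18)·adj(A) = [[2/3, -1/3, -1/6], [25/3, -4, -19/6], [-5, 7/3, 11/6]]
A^{-1} B = [0, 2, -1]^T
C A^{-1} B = -1
G(0) = D - C A^{-1} B = 0 - (-1) = 1

1.0000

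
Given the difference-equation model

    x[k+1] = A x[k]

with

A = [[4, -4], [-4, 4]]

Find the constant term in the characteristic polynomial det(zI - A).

0

For a 2×2 matrix, det(zI - A) = z^2 - (tr A)z + det A.
tr A = 8, det A = 0.
So p(z) = z^2 - 8z.
The constant term is 0.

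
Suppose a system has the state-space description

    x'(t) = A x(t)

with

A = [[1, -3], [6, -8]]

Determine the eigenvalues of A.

-5, -2

det(sI - A) = s^2 - (tr A)s + det A, with tr A = 1 + (-8) = -7 and det A = 1·(-8) - (-3)·6 = -8 - (-18) = 10.
So p(s) = det(sI - A) = s^2 + 7s + 10.
Factor s^2 + 7s + 10: two numbers with sum -7 and product 10 are -2 and -5, so s^2 + 7s + 10 = (s + 2)(s + 5).
Hence p(s) = (s + 2) (s + 5), with roots -5, -2.
All eigenvalues have negative real part, so the system is asymptotically stable.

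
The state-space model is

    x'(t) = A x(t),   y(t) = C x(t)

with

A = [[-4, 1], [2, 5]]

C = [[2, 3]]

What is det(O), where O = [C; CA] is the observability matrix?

CA = [[-2, 17]]
Observability matrix O = [C; CA] = [[2, 3], [-2, 17]]
det(O) = 2·17 - 3·(-2) = 34 - (-6) = 40
Since det(O) ≠ 0, rank(O) = 2 and the system is completely observable.

40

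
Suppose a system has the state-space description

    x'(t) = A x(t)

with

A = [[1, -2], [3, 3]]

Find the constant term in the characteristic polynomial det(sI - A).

9

For a 2×2 matrix, det(sI - A) = s^2 - (tr A)s + det A.
tr A = 4, det A = 9.
So p(s) = s^2 - 4s + 9.
The constant term is 9.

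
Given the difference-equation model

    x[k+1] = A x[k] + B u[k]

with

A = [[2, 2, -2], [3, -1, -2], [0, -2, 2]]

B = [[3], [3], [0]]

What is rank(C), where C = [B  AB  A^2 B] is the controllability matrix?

AB = [[12], [6], [-6]]
A^2B = [[48], [42], [-24]]
Controllability matrix C = [B  AB  A^2B] = [[3, 12, 48], [3, 6, 42], [0, -6, -24]]
det(C) = 3·(6·(-24) - 42·(-6)) - 12·(3·(-24) - 42·0) + 48·(3·(-6) - 6·0) = 3·108 - 12·(-72) + 48·(-18) = 324 ≠ 0, so rank(C) = 3.
rank(C) = 3 = n, so the pair (A, B) is completely controllable.

3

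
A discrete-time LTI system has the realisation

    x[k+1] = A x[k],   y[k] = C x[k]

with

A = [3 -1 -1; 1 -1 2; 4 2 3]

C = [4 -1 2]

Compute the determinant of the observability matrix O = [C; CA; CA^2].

-1267

CA = [[19, 1, 0]]
CA^2 = [[58, -20, -17]]
Observability matrix O = [C; CA; CA^2] = [[4, -1, 2], [19, 1, 0], [58, -20, -17]]
Expanding along the first row, det(O) = 4·(1·(-17) - 0·(-20)) - (-1)·(19·(-17) - 0·58) + 2·(19·(-20) - 1·58) = 4·(-17) - (-1)·(-323) + 2·(-438) = -1267
Since det(O) ≠ 0, rank(O) = 3 and the system is completely observable.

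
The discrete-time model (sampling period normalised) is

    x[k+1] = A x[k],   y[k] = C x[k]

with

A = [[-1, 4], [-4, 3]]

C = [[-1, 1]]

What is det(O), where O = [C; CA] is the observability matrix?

4

CA = [[-3, -1]]
Observability matrix O = [C; CA] = [[-1, 1], [-3, -1]]
det(O) = (-1)·(-1) - 1·(-3) = 1 - (-3) = 4
Since det(O) ≠ 0, rank(O) = 2 and the system is completely observable.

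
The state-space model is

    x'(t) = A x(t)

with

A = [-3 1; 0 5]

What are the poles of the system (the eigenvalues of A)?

det(sI - A) = s^2 - (tr A)s + det A, with tr A = (-3) + 5 = 2 and det A = (-3)·5 - 1·0 = -15 - 0 = -15.
So p(s) = det(sI - A) = s^2 - 2s - 15.
Factor s^2 - 2s - 15: two numbers with sum 2 and product -15 are 5 and -3, so s^2 - 2s - 15 = (s - 5)(s + 3).
Hence p(s) = (s - 5) (s + 3), with roots -3, 5.
At least one eigenvalue has non-negative real part, so the system is not asymptotically stable.

-3, 5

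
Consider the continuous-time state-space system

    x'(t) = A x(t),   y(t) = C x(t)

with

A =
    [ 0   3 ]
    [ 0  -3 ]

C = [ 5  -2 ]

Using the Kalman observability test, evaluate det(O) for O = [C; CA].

CA = [[0, 21]]
Observability matrix O = [C; CA] = [[5, -2], [0, 21]]
det(O) = 5·21 - (-2)·0 = 105 - 0 = 105
Since det(O) ≠ 0, rank(O) = 2 and the system is completely observable.

105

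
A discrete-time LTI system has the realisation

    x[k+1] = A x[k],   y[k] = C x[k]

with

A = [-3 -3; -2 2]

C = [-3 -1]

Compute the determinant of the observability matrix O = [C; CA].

CA = [[11, 7]]
Observability matrix O = [C; CA] = [[-3, -1], [11, 7]]
det(O) = (-3)·7 - (-1)·11 = -21 - (-11) = -10
Since det(O) ≠ 0, rank(O) = 2 and the system is completely observable.

-10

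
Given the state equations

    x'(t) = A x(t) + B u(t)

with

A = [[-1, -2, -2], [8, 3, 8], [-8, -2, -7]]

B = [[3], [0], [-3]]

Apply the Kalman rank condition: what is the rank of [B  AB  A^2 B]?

AB = [[3], [0], [-3]]
A^2B = [[3], [0], [-3]]
Controllability matrix C = [B  AB  A^2B] = [[3, 3, 3], [0, 0, 0], [-3, -3, -3]]
Every column of C is a scalar multiple of column 1 = [3, 0, -3] (multipliers 1, 1, 1), so the columns span a one-dimensional space.
C ≠ 0, hence rank(C) = 1.
rank(C) = 1 < n = 3, so the pair (A, B) is not completely controllable.

1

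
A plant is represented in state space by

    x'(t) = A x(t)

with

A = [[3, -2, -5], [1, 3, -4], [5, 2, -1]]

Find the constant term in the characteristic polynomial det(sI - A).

-118

Expand det(sI - A) for the 3×3 matrix.
p(s) = s^3 - 5s^2 + 38s - 118.
(Check: constant term = det(-A) = (-1)^3 det A = -118; coefficient of s^2 = -tr A = -5.)
The constant term is -118.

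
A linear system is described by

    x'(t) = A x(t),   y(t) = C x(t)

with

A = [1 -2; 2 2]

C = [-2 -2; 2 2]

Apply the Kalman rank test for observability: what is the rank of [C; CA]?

CA = [[-6, 0], [6, 0]]
Observability matrix O = [C; CA] = [[-2, -2], [2, 2], [-6, 0], [6, 0]]
Take the 2×2 submatrix of O formed by rows 1, 3: [[-2, -2], [-6, 0]]. Its determinant is (-2)·0 - (-2)·(-6) = 0 - 12 = -12 ≠ 0.
So rank(O) ≥ 2; since O has 2 columns, rank(O) = 2.
rank(O) = 2 = n, so the pair (A, C) is completely observable.

2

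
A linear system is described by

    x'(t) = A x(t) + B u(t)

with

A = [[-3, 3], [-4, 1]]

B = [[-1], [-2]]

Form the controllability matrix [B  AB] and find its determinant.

AB = [[-3], [2]]
Controllability matrix C = [B  AB] = [[-1, -3], [-2, 2]]
det(C) = (-1)·2 - (-3)·(-2) = -2 - 6 = -8
Since det(C) ≠ 0, rank(C) = 2 and the system is completely controllable.

-8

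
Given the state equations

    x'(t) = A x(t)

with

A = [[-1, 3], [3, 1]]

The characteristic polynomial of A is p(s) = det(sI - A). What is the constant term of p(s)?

For a 2×2 matrix, det(sI - A) = s^2 - (tr A)s + det A.
tr A = 0, det A = -10.
So p(s) = s^2 - 10.
The constant term is -10.

-10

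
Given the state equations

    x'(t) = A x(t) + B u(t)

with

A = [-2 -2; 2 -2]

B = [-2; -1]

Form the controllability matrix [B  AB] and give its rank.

AB = [[6], [-2]]
Controllability matrix C = [B  AB] = [[-2, 6], [-1, -2]]
det(C) = (-2)·(-2) - 6·(-1) = 4 - (-6) = 10 ≠ 0, so rank(C) = 2.
rank(C) = 2 = n, so the pair (A, B) is completely controllable.

2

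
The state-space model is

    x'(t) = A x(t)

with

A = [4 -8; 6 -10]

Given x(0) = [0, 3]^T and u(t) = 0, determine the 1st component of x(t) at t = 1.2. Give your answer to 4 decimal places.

-0.9899

det(sI - A) = s^2 - (tr A)s + det A, with tr A = 4 + (-10) = -6 and det A = 4·(-10) - (-8)·6 = -40 - (-48) = 8.
So p(s) = det(sI - A) = s^2 + 6s + 8.
Factor s^2 + 6s + 8: two numbers with sum -6 and product 8 are -2 and -4, so s^2 + 6s + 8 = (s + 2)(s + 4).
Hence p(s) = (s + 2) (s + 4), with roots -4, -2.
The eigenvalues -4, -2 are distinct and real, so A is diagonalisable and x(t) = e^{At} x(0) = V diag(e^{λ_i t}) V^{-1} x(0), where the columns of V are the eigenvectors.
λ = -4: A - (-4)I = [[8, -8], [6, -6]]. Row 1 gives 8·v1 + (-8)·v2 = 0, so take v_1 = [1, 1]^T.
λ = -2: A - (-2)I = [[6, -8], [6, -8]]. Row 1 gives 6·v1 + (-8)·v2 = 0, so take v_2 = [-4, -3]^T.
V = [v_1 v_2] = [[1, -4], [1, -3]] has det V = 1, so V^{-1} = adj(V)/det V = [[-3, 4], [-1, 1]].
Modal coordinates z(0) = V^{-1} x(0): (-3)·0 + 4·3 = 12; (-1)·0 + 1·3 = 3; so z(0) = [12, 3]^T.
x_1(t) = Σ_i (v_i)_1 · z_i(0) · e^{λ_i t} (row 1 of V times the modal terms).
x_1(1.2) = 1·12·e^{-4·1.2} + (-4)·3·e^{-2·1.2} = 12·0.008230 + (-12)·0.090718 = -0.9899.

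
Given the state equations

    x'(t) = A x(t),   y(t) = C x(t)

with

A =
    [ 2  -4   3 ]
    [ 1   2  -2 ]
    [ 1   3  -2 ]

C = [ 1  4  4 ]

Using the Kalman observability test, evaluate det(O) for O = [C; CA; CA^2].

CA = [[10, 16, -13]]
CA^2 = [[23, -47, 24]]
Observability matrix O = [C; CA; CA^2] = [[1, 4, 4], [10, 16, -13], [23, -47, 24]]
Expanding along the first row, det(O) = 1·(16·24 - (-13)·(-47)) - 4·(10·24 - (-13)·23) + 4·(10·(-47) - 16·23) = 1·(-227) - 4·539 + 4·(-838) = -5735
Since det(O) ≠ 0, rank(O) = 3 and the system is completely observable.

-5735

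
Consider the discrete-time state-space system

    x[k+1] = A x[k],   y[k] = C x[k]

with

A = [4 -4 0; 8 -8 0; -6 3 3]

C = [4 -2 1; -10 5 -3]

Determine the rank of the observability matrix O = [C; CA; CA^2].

CA = [[-6, 3, 3], [18, -9, -9]]
CA^2 = [[-18, 9, 9], [54, -27, -27]]
Observability matrix O = [C; CA; CA^2] = [[4, -2, 1], [-10, 5, -3], [-6, 3, 3], [18, -9, -9], [-18, 9, 9], [54, -27, -27]]
The columns c1, c2, c3 of O are linearly dependent: c1 + 2·c2 = 0 (check each entry), so rank(O) ≤ 2.
The 2×2 minor from rows 1, 2, columns 1, 3 is 4·(-3) - 1·(-10) = -12 - (-10) = -2 ≠ 0, so rank(O) = 2.
rank(O) = 2 < n = 3, so the pair (A, C) is not completely observable.

2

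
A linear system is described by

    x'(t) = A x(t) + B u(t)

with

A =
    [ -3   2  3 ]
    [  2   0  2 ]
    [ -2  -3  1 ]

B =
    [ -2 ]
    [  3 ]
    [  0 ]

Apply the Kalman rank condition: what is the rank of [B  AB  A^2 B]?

AB = [[12], [-4], [-5]]
A^2B = [[-59], [14], [-17]]
Controllability matrix C = [B  AB  A^2B] = [[-2, 12, -59], [3, -4, 14], [0, -5, -17]]
det(C) = (-2)·((-4)·(-17) - 14·(-5)) - 12·(3·(-17) - 14·0) + (-59)·(3·(-5) - (-4)·0) = (-2)·138 - 12·(-51) + (-59)·(-15) = 1221 ≠ 0, so rank(C) = 3.
rank(C) = 3 = n, so the pair (A, B) is completely controllable.

3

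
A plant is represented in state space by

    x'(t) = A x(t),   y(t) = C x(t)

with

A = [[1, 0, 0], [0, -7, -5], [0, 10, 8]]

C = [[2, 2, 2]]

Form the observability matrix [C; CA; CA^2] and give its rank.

CA = [[2, 6, 6]]
CA^2 = [[2, 18, 18]]
Observability matrix O = [C; CA; CA^2] = [[2, 2, 2], [2, 6, 6], [2, 18, 18]]
The columns c1, c2, c3 of O are linearly dependent: -c2 + c3 = 0 (check each entry), so rank(O) ≤ 2.
The 2×2 minor from rows 1, 2, columns 1, 2 is 2·6 - 2·2 = 12 - 4 = 8 ≠ 0, so rank(O) = 2.
rank(O) = 2 < n = 3, so the pair (A, C) is not completely observable.

2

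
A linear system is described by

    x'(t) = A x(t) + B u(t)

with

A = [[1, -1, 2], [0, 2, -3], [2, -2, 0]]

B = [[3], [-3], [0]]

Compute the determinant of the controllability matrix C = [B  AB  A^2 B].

AB = [[6], [-6], [12]]
A^2B = [[36], [-48], [24]]
Controllability matrix C = [B  AB  A^2B] = [[3, 6, 36], [-3, -6, -48], [0, 12, 24]]
Expanding along the first row, det(C) = 3·((-6)·24 - (-48)·12) - 6·((-3)·24 - (-48)·0) + 36·((-3)·12 - (-6)·0) = 3·432 - 6·(-72) + 36·(-36) = 432
Since det(C) ≠ 0, rank(C) = 3 and the system is completely controllable.

432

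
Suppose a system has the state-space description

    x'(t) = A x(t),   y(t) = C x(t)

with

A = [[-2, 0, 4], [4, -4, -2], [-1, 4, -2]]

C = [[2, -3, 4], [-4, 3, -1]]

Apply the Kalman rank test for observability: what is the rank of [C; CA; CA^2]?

3

CA = [[-20, 28, 6], [21, -16, -20]]
CA^2 = [[146, -88, -148], [-86, -16, 156]]
Observability matrix O = [C; CA; CA^2] = [[2, -3, 4], [-4, 3, -1], [-20, 28, 6], [21, -16, -20], [146, -88, -148], [-86, -16, 156]]
Take the 3×3 submatrix of O formed by rows 1, 2, 3: [[2, -3, 4], [-4, 3, -1], [-20, 28, 6]]. Its determinant is 2·(3·6 - (-1)·28) - (-3)·((-4)·6 - (-1)·(-20)) + 4·((-4)·28 - 3·(-20)) = 2·46 - (-3)·(-44) + 4·(-52) = -248 ≠ 0.
So rank(O) ≥ 3; since O has 3 columns, rank(O) = 3.
rank(O) = 3 = n, so the pair (A, C) is completely observable.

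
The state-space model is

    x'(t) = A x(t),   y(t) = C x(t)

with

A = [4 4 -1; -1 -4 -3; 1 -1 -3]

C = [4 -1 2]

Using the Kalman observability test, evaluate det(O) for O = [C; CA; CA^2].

-5485

CA = [[19, 18, -7]]
CA^2 = [[51, 11, -52]]
Observability matrix O = [C; CA; CA^2] = [[4, -1, 2], [19, 18, -7], [51, 11, -52]]
Expanding along the first row, det(O) = 4·(18·(-52) - (-7)·11) - (-1)·(19·(-52) - (-7)·51) + 2·(19·11 - 18·51) = 4·(-859) - (-1)·(-631) + 2·(-709) = -5485
Since det(O) ≠ 0, rank(O) = 3 and the system is completely observable.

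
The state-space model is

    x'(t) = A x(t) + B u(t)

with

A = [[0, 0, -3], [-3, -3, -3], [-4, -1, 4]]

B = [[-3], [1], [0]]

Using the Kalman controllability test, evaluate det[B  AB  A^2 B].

-2730

AB = [[0], [6], [11]]
A^2B = [[-33], [-51], [38]]
Controllability matrix C = [B  AB  A^2B] = [[-3, 0, -33], [1, 6, -51], [0, 11, 38]]
Expanding along the first row, det(C) = (-3)·(6·38 - (-51)·11) - 0·(1·38 - (-51)·0) + (-33)·(1·11 - 6·0) = (-3)·789 - 0·38 + (-33)·11 = -2730
Since det(C) ≠ 0, rank(C) = 3 and the system is completely controllable.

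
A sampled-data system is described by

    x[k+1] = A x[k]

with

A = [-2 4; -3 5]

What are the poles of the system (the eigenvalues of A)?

det(zI - A) = z^2 - (tr A)z + det A, with tr A = (-2) + 5 = 3 and det A = (-2)·5 - 4·(-3) = -10 - (-12) = 2.
So p(z) = det(zI - A) = z^2 - 3z + 2.
Factor z^2 - 3z + 2: two numbers with sum 3 and product 2 are 2 and 1, so z^2 - 3z + 2 = (z - 2)(z - 1).
Hence p(z) = (z - 2) (z - 1), with roots 1, 2.

1, 2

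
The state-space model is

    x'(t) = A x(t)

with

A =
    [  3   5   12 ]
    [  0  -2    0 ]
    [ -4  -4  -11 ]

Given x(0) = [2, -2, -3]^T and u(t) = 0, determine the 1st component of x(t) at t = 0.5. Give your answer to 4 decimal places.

-1.8031

det(sI - A) = s^3 - (tr A)s^2 + (M11 + M22 + M33)s - det A, where Mii is the 2×2 principal minor of A obtained by deleting row i and column i.
tr A = 3 + (-2) + (-11) = -10; M11 = (-2)·(-11) - 0·(-4) = 22 - 0 = 22; M22 = 3·(-11) - 12·(-4) = -33 - (-48) = 15; M33 = 3·(-2) - 5·0 = -6 - 0 = -6; sum of minors = 31.
det A = 3·((-2)·(-11) - 0·(-4)) - 5·(0·(-11) - 0·(-4)) + 12·(0·(-4) - (-2)·(-4)) = 3·22 - 5·0 + 12·(-8) = -30.
So p(s) = det(sI - A) = s^3 + 10s^2 + 31s + 30.
Rational-root test: any integer root divides 30. Testing small divisors, s = -2 works: p(-2) = -8 + 40 + (-62) + 30 = 0, so (s + 2) is a factor.
Dividing, p(s) = (s + 2)(s^2 + 8s + 15).
Factor s^2 + 8s + 15: two numbers with sum -8 and product 15 are -3 and -5, so s^2 + 8s + 15 = (s + 3)(s + 5).
Hence p(s) = (s + 2) (s + 3) (s + 5), with roots -5, -3, -2.
The eigenvalues -5, -3, -2 are distinct and real, so A is diagonalisable and x(t) = e^{At} x(0) = V diag(e^{λ_i t}) V^{-1} x(0), where the columns of V are the eigenvectors.
λ = -5: A - (-5)I = [[8, 5, 12], [0, 3, 0], [-4, -4, -6]]. v must be orthogonal to every row; (row 1) × (row 2) = [-36, 0, 24], so take v_1 = [3, 0, -2]^T.
λ = -3: A - (-3)I = [[6, 5, 12], [0, 1, 0], [-4, -4, -8]]. v must be orthogonal to every row; (row 1) × (row 2) = [-12, 0, 6], so take v_2 = [-2, 0, 1]^T.
λ = -2: A - (-2)I = [[5, 5, 12], [0, 0, 0], [-4, -4, -9]]. v must be orthogonal to every row; (row 1) × (row 3) = [3, -3, 0], so take v_3 = [1, -1, 0]^T.
V = [v_1 v_2 v_3] = [[3, -2, 1], [0, 0, -1], [-2, 1, 0]] has det V = -1, so V^{-1} = adj(V)/det V = [[-1, -1, -2], [-2, -2, -3], [0, -1, 0]].
Modal coordinates z(0) = V^{-1} x(0): (-1)·2 + (-1)·(-2) + (-2)·(-3) = 6; (-2)·2 + (-2)·(-2) + (-3)·(-3) = 9; 0·2 + (-1)·(-2) + 0·(-3) = 2; so z(0) = [6, 9, 2]^T.
x_1(t) = Σ_i (v_i)_1 · z_i(0) · e^{λ_i t} (row 1 of V times the modal terms).
x_1(0.5) = 3·6·e^{-5·0.5} + (-2)·9·e^{-3·0.5} + 1·2·e^{-2·0.5} = 18·0.082085 + (-18)·0.223130 + 2·0.367879 = -1.8031.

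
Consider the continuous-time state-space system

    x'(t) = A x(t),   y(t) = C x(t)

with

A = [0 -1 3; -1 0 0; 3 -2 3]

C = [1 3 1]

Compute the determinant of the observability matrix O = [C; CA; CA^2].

CA = [[0, -3, 6]]
CA^2 = [[21, -12, 18]]
Observability matrix O = [C; CA; CA^2] = [[1, 3, 1], [0, -3, 6], [21, -12, 18]]
Expanding along the first row, det(O) = 1·((-3)·18 - 6·(-12)) - 3·(0·18 - 6·21) + 1·(0·(-12) - (-3)·21) = 1·18 - 3·(-126) + 1·63 = 459
Since det(O) ≠ 0, rank(O) = 3 and the system is completely observable.

459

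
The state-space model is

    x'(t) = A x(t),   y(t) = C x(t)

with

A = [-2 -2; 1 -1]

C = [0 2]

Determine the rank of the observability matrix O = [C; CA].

CA = [[2, -2]]
Observability matrix O = [C; CA] = [[0, 2], [2, -2]]
det(O) = 0·(-2) - 2·2 = 0 - 4 = -4 ≠ 0, so rank(O) = 2.
rank(O) = 2 = n, so the pair (A, C) is completely observable.

2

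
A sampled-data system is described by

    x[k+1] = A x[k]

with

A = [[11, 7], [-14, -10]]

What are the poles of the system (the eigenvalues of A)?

det(zI - A) = z^2 - (tr A)z + det A, with tr A = 11 + (-10) = 1 and det A = 11·(-10) - 7·(-14) = -110 - (-98) = -12.
So p(z) = det(zI - A) = z^2 - z - 12.
Factor z^2 - z - 12: two numbers with sum 1 and product -12 are 4 and -3, so z^2 - z - 12 = (z - 4)(z + 3).
Hence p(z) = (z - 4) (z + 3), with roots -3, 4.

-3, 4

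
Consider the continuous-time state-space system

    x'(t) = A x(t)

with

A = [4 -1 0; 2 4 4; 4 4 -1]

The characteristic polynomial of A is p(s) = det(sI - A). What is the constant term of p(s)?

Expand det(sI - A) for the 3×3 matrix.
p(s) = s^3 - 7s^2 - 6s + 98.
(Check: constant term = det(-A) = (-1)^3 det A = 98; coefficient of s^2 = -tr A = -7.)
The constant term is 98.

98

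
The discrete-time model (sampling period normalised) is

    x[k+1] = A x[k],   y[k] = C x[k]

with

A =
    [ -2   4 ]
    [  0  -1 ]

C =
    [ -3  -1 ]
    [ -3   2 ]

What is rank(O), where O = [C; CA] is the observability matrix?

CA = [[6, -11], [6, -14]]
Observability matrix O = [C; CA] = [[-3, -1], [-3, 2], [6, -11], [6, -14]]
Take the 2×2 submatrix of O formed by rows 1, 2: [[-3, -1], [-3, 2]]. Its determinant is (-3)·2 - (-1)·(-3) = -6 - 3 = -9 ≠ 0.
So rank(O) ≥ 2; since O has 2 columns, rank(O) = 2.
rank(O) = 2 = n, so the pair (A, C) is completely observable.

2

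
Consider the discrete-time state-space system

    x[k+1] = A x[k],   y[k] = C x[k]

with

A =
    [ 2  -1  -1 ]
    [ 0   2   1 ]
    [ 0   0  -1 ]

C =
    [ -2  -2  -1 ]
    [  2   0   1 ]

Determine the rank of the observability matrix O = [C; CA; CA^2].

3

CA = [[-4, -2, 1], [4, -2, -3]]
CA^2 = [[-8, 0, 1], [8, -8, -3]]
Observability matrix O = [C; CA; CA^2] = [[-2, -2, -1], [2, 0, 1], [-4, -2, 1], [4, -2, -3], [-8, 0, 1], [8, -8, -3]]
Take the 3×3 submatrix of O formed by rows 1, 2, 3: [[-2, -2, -1], [2, 0, 1], [-4, -2, 1]]. Its determinant is (-2)·(0·1 - 1·(-2)) - (-2)·(2·1 - 1·(-4)) + (-1)·(2·(-2) - 0·(-4)) = (-2)·2 - (-2)·6 + (-1)·(-4) = 12 ≠ 0.
So rank(O) ≥ 3; since O has 3 columns, rank(O) = 3.
rank(O) = 3 = n, so the pair (A, C) is completely observable.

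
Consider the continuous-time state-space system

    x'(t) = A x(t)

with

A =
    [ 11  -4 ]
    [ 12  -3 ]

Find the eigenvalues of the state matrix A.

3, 5

det(sI - A) = s^2 - (tr A)s + det A, with tr A = 11 + (-3) = 8 and det A = 11·(-3) - (-4)·12 = -33 - (-48) = 15.
So p(s) = det(sI - A) = s^2 - 8s + 15.
Factor s^2 - 8s + 15: two numbers with sum 8 and product 15 are 5 and 3, so s^2 - 8s + 15 = (s - 5)(s - 3).
Hence p(s) = (s - 5) (s - 3), with roots 3, 5.
At least one eigenvalue has non-negative real part, so the system is not asymptotically stable.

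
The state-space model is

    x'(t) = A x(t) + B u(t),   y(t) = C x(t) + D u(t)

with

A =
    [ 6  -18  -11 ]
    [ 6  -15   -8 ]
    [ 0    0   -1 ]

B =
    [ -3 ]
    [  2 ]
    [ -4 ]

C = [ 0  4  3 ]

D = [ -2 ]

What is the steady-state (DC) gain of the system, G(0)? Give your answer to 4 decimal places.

G(0) = C(-A)^{-1}B + D = -C A^{-1} B + D.
det A = -18, so A^{-1} = (1/-18)·adj(A) = [[-5/6, 1, 7/6], [-1/3, 1/3, 1], [0, 0, -1]]
A^{-1} B = [-1/6, -7/3, 4]^T
C A^{-1} B = 8/3
G(0) = D - C A^{-1} B = -2 - (8/3) = -14/3 ≈ -4.6667

-4.6667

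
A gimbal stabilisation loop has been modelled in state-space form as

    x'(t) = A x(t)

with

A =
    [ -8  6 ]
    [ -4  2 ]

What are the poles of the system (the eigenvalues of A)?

det(sI - A) = s^2 - (tr A)s + det A, with tr A = (-8) + 2 = -6 and det A = (-8)·2 - 6·(-4) = -16 - (-24) = 8.
So p(s) = det(sI - A) = s^2 + 6s + 8.
Factor s^2 + 6s + 8: two numbers with sum -6 and product 8 are -2 and -4, so s^2 + 6s + 8 = (s + 2)(s + 4).
Hence p(s) = (s + 2) (s + 4), with roots -4, -2.
All eigenvalues have negative real part, so the system is asymptotically stable.

-4, -2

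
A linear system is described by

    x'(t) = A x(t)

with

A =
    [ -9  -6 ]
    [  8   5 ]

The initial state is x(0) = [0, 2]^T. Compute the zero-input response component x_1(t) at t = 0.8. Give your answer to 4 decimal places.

-2.1517

det(sI - A) = s^2 - (tr A)s + det A, with tr A = (-9) + 5 = -4 and det A = (-9)·5 - (-6)·8 = -45 - (-48) = 3.
So p(s) = det(sI - A) = s^2 + 4s + 3.
Factor s^2 + 4s + 3: two numbers with sum -4 and product 3 are -1 and -3, so s^2 + 4s + 3 = (s + 1)(s + 3).
Hence p(s) = (s + 1) (s + 3), with roots -3, -1.
The eigenvalues -3, -1 are distinct and real, so A is diagonalisable and x(t) = e^{At} x(0) = V diag(e^{λ_i t}) V^{-1} x(0), where the columns of V are the eigenvectors.
λ = -3: A - (-3)I = [[-6, -6], [8, 8]]. Row 1 gives (-6)·v1 + (-6)·v2 = 0, so take v_1 = [1, -1]^T.
λ = -1: A - (-1)I = [[-8, -6], [8, 6]]. Row 1 gives (-8)·v1 + (-6)·v2 = 0, so take v_2 = [3, -4]^T.
V = [v_1 v_2] = [[1, 3], [-1, -4]] has det V = -1, so V^{-1} = adj(V)/det V = [[4, 3], [-1, -1]].
Modal coordinates z(0) = V^{-1} x(0): 4·0 + 3·2 = 6; (-1)·0 + (-1)·2 = -2; so z(0) = [6, -2]^T.
x_1(t) = Σ_i (v_i)_1 · z_i(0) · e^{λ_i t} (row 1 of V times the modal terms).
x_1(0.8) = 1·6·e^{-3·0.8} + 3·(-2)·e^{-1·0.8} = 6·0.090718 + (-6)·0.449329 = -2.1517.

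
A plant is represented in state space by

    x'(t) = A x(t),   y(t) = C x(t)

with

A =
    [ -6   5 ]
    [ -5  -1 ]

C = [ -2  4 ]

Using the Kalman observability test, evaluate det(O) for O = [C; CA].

60

CA = [[-8, -14]]
Observability matrix O = [C; CA] = [[-2, 4], [-8, -14]]
det(O) = (-2)·(-14) - 4·(-8) = 28 - (-32) = 60
Since det(O) ≠ 0, rank(O) = 2 and the system is completely observable.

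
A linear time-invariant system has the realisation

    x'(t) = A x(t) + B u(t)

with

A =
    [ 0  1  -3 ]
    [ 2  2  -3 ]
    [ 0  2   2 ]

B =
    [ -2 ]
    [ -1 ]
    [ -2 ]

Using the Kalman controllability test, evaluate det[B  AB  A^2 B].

AB = [[5], [0], [-6]]
A^2B = [[18], [28], [-12]]
Controllability matrix C = [B  AB  A^2B] = [[-2, 5, 18], [-1, 0, 28], [-2, -6, -12]]
Expanding along the first row, det(C) = (-2)·(0·(-12) - 28·(-6)) - 5·((-1)·(-12) - 28·(-2)) + 18·((-1)·(-6) - 0·(-2)) = (-2)·168 - 5·68 + 18·6 = -568
Since det(C) ≠ 0, rank(C) = 3 and the system is completely controllable.

-568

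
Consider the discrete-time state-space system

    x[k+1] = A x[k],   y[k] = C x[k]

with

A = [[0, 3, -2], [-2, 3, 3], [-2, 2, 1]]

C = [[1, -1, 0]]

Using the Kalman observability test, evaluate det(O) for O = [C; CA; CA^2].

CA = [[2, 0, -5]]
CA^2 = [[10, -4, -9]]
Observability matrix O = [C; CA; CA^2] = [[1, -1, 0], [2, 0, -5], [10, -4, -9]]
Expanding along the first row, det(O) = 1·(0·(-9) - (-5)·(-4)) - (-1)·(2·(-9) - (-5)·10) + 0·(2·(-4) - 0·10) = 1·(-20) - (-1)·32 + 0·(-8) = 12
Since det(O) ≠ 0, rank(O) = 3 and the system is completely observable.

12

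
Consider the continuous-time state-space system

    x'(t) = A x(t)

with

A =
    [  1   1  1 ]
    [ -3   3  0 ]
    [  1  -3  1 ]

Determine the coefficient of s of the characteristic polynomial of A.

9

Expand det(sI - A) for the 3×3 matrix.
p(s) = s^3 - 5s^2 + 9s - 12.
(Check: constant term = det(-A) = (-1)^3 det A = -12; coefficient of s^2 = -tr A = -5.)
The coefficient of s is 9.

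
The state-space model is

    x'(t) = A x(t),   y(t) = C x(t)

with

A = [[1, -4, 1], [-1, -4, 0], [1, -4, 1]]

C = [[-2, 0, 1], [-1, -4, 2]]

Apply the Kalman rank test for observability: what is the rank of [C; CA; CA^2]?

CA = [[-1, 4, -1], [5, 12, 1]]
CA^2 = [[-6, -8, -2], [-6, -72, 6]]
Observability matrix O = [C; CA; CA^2] = [[-2, 0, 1], [-1, -4, 2], [-1, 4, -1], [5, 12, 1], [-6, -8, -2], [-6, -72, 6]]
Take the 3×3 submatrix of O formed by rows 1, 2, 4: [[-2, 0, 1], [-1, -4, 2], [5, 12, 1]]. Its determinant is (-2)·((-4)·1 - 2·12) - 0·((-1)·1 - 2·5) + 1·((-1)·12 - (-4)·5) = (-2)·(-28) - 0·(-11) + 1·8 = 64 ≠ 0.
So rank(O) ≥ 3; since O has 3 columns, rank(O) = 3.
rank(O) = 3 = n, so the pair (A, C) is completely observable.

3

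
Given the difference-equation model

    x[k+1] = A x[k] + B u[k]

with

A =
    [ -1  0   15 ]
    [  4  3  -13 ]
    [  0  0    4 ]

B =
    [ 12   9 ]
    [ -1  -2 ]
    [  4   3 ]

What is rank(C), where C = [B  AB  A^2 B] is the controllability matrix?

2

AB = [[48, 36], [-7, -9], [16, 12]]
A^2B = [[192, 144], [-37, -39], [64, 48]]
Controllability matrix C = [B  AB  A^2B] = [[12, 9, 48, 36, 192, 144], [-1, -2, -7, -9, -37, -39], [4, 3, 16, 12, 64, 48]]
The rows r1, r2, r3 of C are linearly dependent: -r1 + 3·r3 = 0 (check each entry), so rank(C) ≤ 2.
The 2×2 minor from rows 1, 2, columns 1, 2 is 12·(-2) - 9·(-1) = -24 - (-9) = -15 ≠ 0, so rank(C) = 2.
rank(C) = 2 < n = 3, so the pair (A, B) is not completely controllable.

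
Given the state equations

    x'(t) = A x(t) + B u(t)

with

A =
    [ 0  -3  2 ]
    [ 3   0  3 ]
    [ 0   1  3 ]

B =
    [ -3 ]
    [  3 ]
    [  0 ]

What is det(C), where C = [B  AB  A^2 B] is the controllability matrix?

135

AB = [[-9], [-9], [3]]
A^2B = [[33], [-18], [0]]
Controllability matrix C = [B  AB  A^2B] = [[-3, -9, 33], [3, -9, -18], [0, 3, 0]]
Expanding along the first row, det(C) = (-3)·((-9)·0 - (-18)·3) - (-9)·(3·0 - (-18)·0) + 33·(3·3 - (-9)·0) = (-3)·54 - (-9)·0 + 33·9 = 135
Since det(C) ≠ 0, rank(C) = 3 and the system is completely controllable.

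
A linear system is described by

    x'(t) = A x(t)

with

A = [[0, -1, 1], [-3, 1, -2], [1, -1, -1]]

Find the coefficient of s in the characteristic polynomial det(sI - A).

Expand det(sI - A) for the 3×3 matrix.
p(s) = s^3 - 7s - 7.
(Check: constant term = det(-A) = (-1)^3 det A = -7; coefficient of s^2 = -tr A = 0.)
The coefficient of s is -7.

-7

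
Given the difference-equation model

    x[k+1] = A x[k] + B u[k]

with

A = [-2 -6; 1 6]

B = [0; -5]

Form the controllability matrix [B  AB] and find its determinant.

AB = [[30], [-30]]
Controllability matrix C = [B  AB] = [[0, 30], [-5, -30]]
det(C) = 0·(-30) - 30·(-5) = 0 - (-150) = 150
Since det(C) ≠ 0, rank(C) = 2 and the system is completely controllable.

150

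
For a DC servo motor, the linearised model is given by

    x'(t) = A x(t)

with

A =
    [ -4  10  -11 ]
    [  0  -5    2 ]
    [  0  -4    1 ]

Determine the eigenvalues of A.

-4, -3, -1

det(sI - A) = s^3 - (tr A)s^2 + (M11 + M22 + M33)s - det A, where Mii is the 2×2 principal minor of A obtained by deleting row i and column i.
tr A = (-4) + (-5) + 1 = -8; M11 = (-5)·1 - 2·(-4) = -5 - (-8) = 3; M22 = (-4)·1 - (-11)·0 = -4 - 0 = -4; M33 = (-4)·(-5) - 10·0 = 20 - 0 = 20; sum of minors = 19.
det A = (-4)·((-5)·1 - 2·(-4)) - 10·(0·1 - 2·0) + (-11)·(0·(-4) - (-5)·0) = (-4)·3 - 10·0 + (-11)·0 = -12.
So p(s) = det(sI - A) = s^3 + 8s^2 + 19s + 12.
Rational-root test: any integer root divides 12. Testing small divisors, s = -1 works: p(-1) = -1 + 8 + (-19) + 12 = 0, so (s + 1) is a factor.
Dividing, p(s) = (s + 1)(s^2 + 7s + 12).
Factor s^2 + 7s + 12: two numbers with sum -7 and product 12 are -3 and -4, so s^2 + 7s + 12 = (s + 3)(s + 4).
Hence p(s) = (s + 1) (s + 3) (s + 4), with roots -4, -3, -1.
All eigenvalues have negative real part, so the system is asymptotically stable.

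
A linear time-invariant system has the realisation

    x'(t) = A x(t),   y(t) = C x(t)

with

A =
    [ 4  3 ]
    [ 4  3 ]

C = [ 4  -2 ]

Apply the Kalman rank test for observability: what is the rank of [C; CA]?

CA = [[8, 6]]
Observability matrix O = [C; CA] = [[4, -2], [8, 6]]
det(O) = 4·6 - (-2)·8 = 24 - (-16) = 40 ≠ 0, so rank(O) = 2.
rank(O) = 2 = n, so the pair (A, C) is completely observable.

2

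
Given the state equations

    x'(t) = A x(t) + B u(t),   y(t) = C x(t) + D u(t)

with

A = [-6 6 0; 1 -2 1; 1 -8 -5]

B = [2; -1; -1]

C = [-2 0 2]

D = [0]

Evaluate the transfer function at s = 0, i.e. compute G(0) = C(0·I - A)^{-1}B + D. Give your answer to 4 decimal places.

0.6667

G(0) = C(-A)^{-1}B + D = -C A^{-1} B + D.
det A = -72, so A^{-1} = (1/-72)·adj(A) = [[-1/4, -5/12, -1/12], [-1/12, -5/12, -1/12], [1/12, 7/12, -1/12]]
A^{-1} B = [0, 1/3, -1/3]^T
C A^{-1} B = -2/3
G(0) = D - C A^{-1} B = 0 - (-2/3) = 2/3 ≈ 0.6667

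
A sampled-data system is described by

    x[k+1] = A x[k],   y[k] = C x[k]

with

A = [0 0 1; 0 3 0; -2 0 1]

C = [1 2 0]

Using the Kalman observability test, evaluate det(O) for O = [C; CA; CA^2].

-16

CA = [[0, 6, 1]]
CA^2 = [[-2, 18, 1]]
Observability matrix O = [C; CA; CA^2] = [[1, 2, 0], [0, 6, 1], [-2, 18, 1]]
Expanding along the first row, det(O) = 1·(6·1 - 1·18) - 2·(0·1 - 1·(-2)) + 0·(0·18 - 6·(-2)) = 1·(-12) - 2·2 + 0·12 = -16
Since det(O) ≠ 0, rank(O) = 3 and the system is completely observable.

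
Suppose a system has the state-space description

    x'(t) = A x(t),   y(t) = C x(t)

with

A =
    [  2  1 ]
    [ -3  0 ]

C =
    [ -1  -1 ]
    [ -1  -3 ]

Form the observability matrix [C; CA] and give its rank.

2

CA = [[1, -1], [7, -1]]
Observability matrix O = [C; CA] = [[-1, -1], [-1, -3], [1, -1], [7, -1]]
Take the 2×2 submatrix of O formed by rows 1, 2: [[-1, -1], [-1, -3]]. Its determinant is (-1)·(-3) - (-1)·(-1) = 3 - 1 = 2 ≠ 0.
So rank(O) ≥ 2; since O has 2 columns, rank(O) = 2.
rank(O) = 2 = n, so the pair (A, C) is completely observable.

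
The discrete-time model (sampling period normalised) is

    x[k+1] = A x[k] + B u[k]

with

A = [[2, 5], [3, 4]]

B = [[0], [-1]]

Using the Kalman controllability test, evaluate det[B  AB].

AB = [[-5], [-4]]
Controllability matrix C = [B  AB] = [[0, -5], [-1, -4]]
det(C) = 0·(-4) - (-5)·(-1) = 0 - 5 = -5
Since det(C) ≠ 0, rank(C) = 2 and the system is completely controllable.

-5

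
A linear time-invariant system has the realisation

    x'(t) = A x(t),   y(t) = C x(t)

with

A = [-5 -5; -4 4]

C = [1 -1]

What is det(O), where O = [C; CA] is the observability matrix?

CA = [[-1, -9]]
Observability matrix O = [C; CA] = [[1, -1], [-1, -9]]
det(O) = 1·(-9) - (-1)·(-1) = -9 - 1 = -10
Since det(O) ≠ 0, rank(O) = 2 and the system is completely observable.

-10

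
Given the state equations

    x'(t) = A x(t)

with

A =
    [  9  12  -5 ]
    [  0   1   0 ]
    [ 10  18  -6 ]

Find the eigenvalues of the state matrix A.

-1, 1, 4

det(sI - A) = s^3 - (tr A)s^2 + (M11 + M22 + M33)s - det A, where Mii is the 2×2 principal minor of A obtained by deleting row i and column i.
tr A = 9 + 1 + (-6) = 4; M11 = 1·(-6) - 0·18 = -6 - 0 = -6; M22 = 9·(-6) - (-5)·10 = -54 - (-50) = -4; M33 = 9·1 - 12·0 = 9 - 0 = 9; sum of minors = -1.
det A = 9·(1·(-6) - 0·18) - 12·(0·(-6) - 0·10) + (-5)·(0·18 - 1·10) = 9·(-6) - 12·0 + (-5)·(-10) = -4.
So p(s) = det(sI - A) = s^3 - 4s^2 - s + 4.
Rational-root test: any integer root divides 4. Testing small divisors, s = -1 works: p(-1) = -1 + (-4) + 1 + 4 = 0, so (s + 1) is a factor.
Dividing, p(s) = (s + 1)(s^2 - 5s + 4).
Factor s^2 - 5s + 4: two numbers with sum 5 and product 4 are 4 and 1, so s^2 - 5s + 4 = (s - 4)(s - 1).
Hence p(s) = (s - 4) (s - 1) (s + 1), with roots -1, 1, 4.
At least one eigenvalue has non-negative real part, so the system is not asymptotically stable.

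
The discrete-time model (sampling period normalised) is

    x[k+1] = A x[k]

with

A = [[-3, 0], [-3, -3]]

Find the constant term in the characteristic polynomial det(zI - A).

For a 2×2 matrix, det(zI - A) = z^2 - (tr A)z + det A.
tr A = -6, det A = 9.
So p(z) = z^2 + 6z + 9.
The constant term is 9.

9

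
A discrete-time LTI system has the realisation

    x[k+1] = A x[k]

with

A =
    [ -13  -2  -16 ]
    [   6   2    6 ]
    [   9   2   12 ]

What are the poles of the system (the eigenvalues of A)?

det(zI - A) = z^3 - (tr A)z^2 + (M11 + M22 + M33)z - det A, where Mii is the 2×2 principal minor of A obtained by deleting row i and column i.
tr A = (-13) + 2 + 12 = 1; M11 = 2·12 - 6·2 = 24 - 12 = 12; M22 = (-13)·12 - (-16)·9 = -156 - (-144) = -12; M33 = (-13)·2 - (-2)·6 = -26 - (-12) = -14; sum of minors = -14.
det A = (-13)·(2·12 - 6·2) - (-2)·(6·12 - 6·9) + (-16)·(6·2 - 2·9) = (-13)·12 - (-2)·18 + (-16)·(-6) = -24.
So p(z) = det(zI - A) = z^3 - z^2 - 14z + 24.
Rational-root test: any integer root divides 24. Testing small divisors, z = 2 works: p(2) = 8 + (-4) + (-28) + 24 = 0, so (z - 2) is a factor.
Dividing, p(z) = (z - 2)(z^2 + z - 12).
Factor z^2 + z - 12: two numbers with sum -1 and product -12 are 3 and -4, so z^2 + z - 12 = (z - 3)(z + 4).
Hence p(z) = (z - 3) (z - 2) (z + 4), with roots -4, 2, 3.

-4, 2, 3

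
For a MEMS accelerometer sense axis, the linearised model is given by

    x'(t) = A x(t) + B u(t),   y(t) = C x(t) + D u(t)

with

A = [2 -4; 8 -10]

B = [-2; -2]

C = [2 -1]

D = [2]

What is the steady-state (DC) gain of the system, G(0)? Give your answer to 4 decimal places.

G(0) = C(-A)^{-1}B + D = -C A^{-1} B + D.
det A = 12, so A^{-1} = (1/12)·adj(A) = [[-5/6, 1/3], [-2/3, 1/6]]
A^{-1} B = [1, 1]^T
C A^{-1} B = 1
G(0) = D - C A^{-1} B = 2 - (1) = 1

1.0000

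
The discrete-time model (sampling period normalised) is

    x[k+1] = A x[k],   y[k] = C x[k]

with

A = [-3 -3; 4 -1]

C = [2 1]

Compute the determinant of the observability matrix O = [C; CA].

-12

CA = [[-2, -7]]
Observability matrix O = [C; CA] = [[2, 1], [-2, -7]]
det(O) = 2·(-7) - 1·(-2) = -14 - (-2) = -12
Since det(O) ≠ 0, rank(O) = 2 and the system is completely observable.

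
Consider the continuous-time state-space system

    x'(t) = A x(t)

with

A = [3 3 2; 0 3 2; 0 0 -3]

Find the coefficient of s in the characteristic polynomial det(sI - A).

Expand det(sI - A) for the 3×3 matrix.
p(s) = s^3 - 3s^2 - 9s + 27.
(Check: constant term = det(-A) = (-1)^3 det A = 27; coefficient of s^2 = -tr A = -3.)
The coefficient of s is -9.

-9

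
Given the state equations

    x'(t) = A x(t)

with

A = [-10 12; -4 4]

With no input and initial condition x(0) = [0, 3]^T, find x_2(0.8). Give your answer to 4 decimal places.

2.0559

det(sI - A) = s^2 - (tr A)s + det A, with tr A = (-10) + 4 = -6 and det A = (-10)·4 - 12·(-4) = -40 - (-48) = 8.
So p(s) = det(sI - A) = s^2 + 6s + 8.
Factor s^2 + 6s + 8: two numbers with sum -6 and product 8 are -2 and -4, so s^2 + 6s + 8 = (s + 2)(s + 4).
Hence p(s) = (s + 2) (s + 4), with roots -4, -2.
The eigenvalues -4, -2 are distinct and real, so A is diagonalisable and x(t) = e^{At} x(0) = V diag(e^{λ_i t}) V^{-1} x(0), where the columns of V are the eigenvectors.
λ = -4: A - (-4)I = [[-6, 12], [-4, 8]]. Row 1 gives (-6)·v1 + 12·v2 = 0, so take v_1 = [2, 1]^T.
λ = -2: A - (-2)I = [[-8, 12], [-4, 6]]. Row 1 gives (-8)·v1 + 12·v2 = 0, so take v_2 = [-3, -2]^T.
V = [v_1 v_2] = [[2, -3], [1, -2]] has det V = -1, so V^{-1} = adj(V)/det V = [[2, -3], [1, -2]].
Modal coordinates z(0) = V^{-1} x(0): 2·0 + (-3)·3 = -9; 1·0 + (-2)·3 = -6; so z(0) = [-9, -6]^T.
x_2(t) = Σ_i (v_i)_2 · z_i(0) · e^{λ_i t} (row 2 of V times the modal terms).
x_2(0.8) = 1·(-9)·e^{-4·0.8} + (-2)·(-6)·e^{-2·0.8} = (-9)·0.040762 + 12·0.201897 = 2.0559.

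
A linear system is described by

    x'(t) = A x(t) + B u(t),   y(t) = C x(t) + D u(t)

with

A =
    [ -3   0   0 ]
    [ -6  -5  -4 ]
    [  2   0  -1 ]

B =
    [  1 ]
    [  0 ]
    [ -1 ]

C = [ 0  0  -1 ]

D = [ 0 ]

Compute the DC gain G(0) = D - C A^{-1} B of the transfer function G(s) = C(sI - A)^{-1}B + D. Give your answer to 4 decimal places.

G(0) = C(-A)^{-1}B + D = -C A^{-1} B + D.
det A = -15, so A^{-1} = (1/-15)·adj(A) = [[-1/3, 0, 0], [14/15, -1/5, 4/5], [-2/3, 0, -1]]
A^{-1} B = [-1/3, 2/15, 1/3]^T
C A^{-1} B = -1/3
G(0) = D - C A^{-1} B = 0 - (-1/3) = 1/3 ≈ 0.3333

0.3333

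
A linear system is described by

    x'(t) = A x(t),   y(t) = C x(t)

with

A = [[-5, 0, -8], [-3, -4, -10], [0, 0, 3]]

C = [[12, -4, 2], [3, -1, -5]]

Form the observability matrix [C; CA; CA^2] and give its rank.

2

CA = [[-48, 16, -50], [-12, 4, -29]]
CA^2 = [[192, -64, 74], [48, -16, -31]]
Observability matrix O = [C; CA; CA^2] = [[12, -4, 2], [3, -1, -5], [-48, 16, -50], [-12, 4, -29], [192, -64, 74], [48, -16, -31]]
The columns c1, c2, c3 of O are linearly dependent: c1 + 3·c2 = 0 (check each entry), so rank(O) ≤ 2.
The 2×2 minor from rows 1, 2, columns 1, 3 is 12·(-5) - 2·3 = -60 - 6 = -66 ≠ 0, so rank(O) = 2.
rank(O) = 2 < n = 3, so the pair (A, C) is not completely observable.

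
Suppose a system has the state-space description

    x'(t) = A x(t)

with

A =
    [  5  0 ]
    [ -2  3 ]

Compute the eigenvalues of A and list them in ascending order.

3, 5

det(sI - A) = s^2 - (tr A)s + det A, with tr A = 5 + 3 = 8 and det A = 5·3 - 0·(-2) = 15 - 0 = 15.
So p(s) = det(sI - A) = s^2 - 8s + 15.
Factor s^2 - 8s + 15: two numbers with sum 8 and product 15 are 5 and 3, so s^2 - 8s + 15 = (s - 5)(s - 3).
Hence p(s) = (s - 5) (s - 3), with roots 3, 5.
At least one eigenvalue has non-negative real part, so the system is not asymptotically stable.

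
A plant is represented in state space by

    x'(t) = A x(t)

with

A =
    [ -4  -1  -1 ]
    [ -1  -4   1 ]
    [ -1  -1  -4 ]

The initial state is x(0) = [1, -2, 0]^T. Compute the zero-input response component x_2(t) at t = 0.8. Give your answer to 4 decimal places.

det(sI - A) = s^3 - (tr A)s^2 + (M11 + M22 + M33)s - det A, where Mii is the 2×2 principal minor of A obtained by deleting row i and column i.
tr A = (-4) + (-4) + (-4) = -12; M11 = (-4)·(-4) - 1·(-1) = 16 - (-1) = 17; M22 = (-4)·(-4) - (-1)·(-1) = 16 - 1 = 15; M33 = (-4)·(-4) - (-1)·(-1) = 16 - 1 = 15; sum of minors = 47.
det A = (-4)·((-4)·(-4) - 1·(-1)) - (-1)·((-1)·(-4) - 1·(-1)) + (-1)·((-1)·(-1) - (-4)·(-1)) = (-4)·17 - (-1)·5 + (-1)·(-3) = -60.
So p(s) = det(sI - A) = s^3 + 12s^2 + 47s + 60.
Rational-root test: any integer root divides 60. Testing small divisors, s = -3 works: p(-3) = -27 + 108 + (-141) + 60 = 0, so (s + 3) is a factor.
Dividing, p(s) = (s + 3)(s^2 + 9s + 20).
Factor s^2 + 9s + 20: two numbers with sum -9 and product 20 are -4 and -5, so s^2 + 9s + 20 = (s + 4)(s + 5).
Hence p(s) = (s + 3) (s + 4) (s + 5), with roots -5, -4, -3.
The eigenvalues -5, -4, -3 are distinct and real, so A is diagonalisable and x(t) = e^{At} x(0) = V diag(e^{λ_i t}) V^{-1} x(0), where the columns of V are the eigenvectors.
λ = -5: A - (-5)I = [[1, -1, -1], [-1, 1, 1], [-1, -1, 1]]. v must be orthogonal to every row; (row 1) × (row 3) = [-2, 0, -2], so take v_1 = [1, 0, 1]^T.
λ = -4: A - (-4)I = [[0, -1, -1], [-1, 0, 1], [-1, -1, 0]]. v must be orthogonal to every row; (row 1) × (row 2) = [-1, 1, -1], so take v_2 = [-1, 1, -1]^T.
λ = -3: A - (-3)I = [[-1, -1, -1], [-1, -1, 1], [-1, -1, -1]]. v must be orthogonal to every row; (row 1) × (row 2) = [-2, 2, 0], so take v_3 = [1, -1, 0]^T.
V = [v_1 v_2 v_3] = [[1, -1, 1], [0, 1, -1], [1, -1, 0]] has det V = -1, so V^{-1} = adj(V)/det V = [[1, 1, 0], [1, 1, -1], [1, 0, -1]].
Modal coordinates z(0) = V^{-1} x(0): 1·1 + 1·(-2) + 0·0 = -1; 1·1 + 1·(-2) + (-1)·0 = -1; 1·1 + 0·(-2) + (-1)·0 = 1; so z(0) = [-1, -1, 1]^T.
x_2(t) = Σ_i (v_i)_2 · z_i(0) · e^{λ_i t} (row 2 of V times the modal terms).
x_2(0.8) = 0·(-1)·e^{-5·0.8} + 1·(-1)·e^{-4·0.8} + (-1)·1·e^{-3·0.8} = 0·0.018316 + (-1)·0.040762 + (-1)·0.090718 = -0.1315.

-0.1315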